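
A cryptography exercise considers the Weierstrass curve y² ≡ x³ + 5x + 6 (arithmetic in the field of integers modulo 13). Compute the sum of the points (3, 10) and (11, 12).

(3, 10) + (11, 12). λ = (12 - 10)/(11 - 3) ≡ 2/8 mod 13. 8⁻¹ ≡ 5 (mod 13), so λ ≡ 10.
  x = λ² - 3 - 11 = 100 - 14 ≡ 8; y = λ·(3 - 8) - 10 ≡ 5. → (8, 5)

(8, 5)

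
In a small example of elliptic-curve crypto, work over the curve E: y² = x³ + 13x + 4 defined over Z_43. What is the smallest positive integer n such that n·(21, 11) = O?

2P: tangent at (21, 11): λ = (3·21² + 13)/(2·11) ≡ 3/22. 22⁻¹ ≡ 2 (mod 43) since 22·2 = 44 ≡ 1, so λ ≡ 3·2 ≡ 6.
  x = λ² - 21 - 21 = 36 - 42 ≡ 37; y = λ·(21 - 37) - 11 ≡ 22. → (37, 22)
3P: (37, 22) + (21, 11). λ = (11 - 22)/(21 - 37) ≡ 32/27 mod 43. 27⁻¹ ≡ 8 (mod 43) since 27·8 = 216 ≡ 1, so λ ≡ 41.
  x = λ² - 37 - 21 = 1681 - 58 ≡ 32; y = λ·(37 - 32) - 22 ≡ 11. → (32, 11)
4P: (32, 11) + (21, 11). λ = (11 - 11)/(21 - 32) ≡ 0/32 mod 43. 32⁻¹ ≡ 39 (mod 43), so λ ≡ 0.
  x = λ² - 32 - 21 = 0 - 53 ≡ 33; y = λ·(32 - 33) - 11 ≡ 32. → (33, 32)
5P: (33, 32) + (21, 11). λ = (11 - 32)/(21 - 33) ≡ 22/31 mod 43. 31⁻¹ ≡ 25 (mod 43), so λ ≡ 34.
  x = λ² - 33 - 21 = 1156 - 54 ≡ 27; y = λ·(33 - 27) - 32 ≡ 0. → (27, 0)
6P: (27, 0) + (21, 11). λ = (11 - 0)/(21 - 27) ≡ 11/37 mod 43. 37⁻¹ ≡ 7 (mod 43), so λ ≡ 34.
  x = λ² - 27 - 21 = 1156 - 48 ≡ 33; y = λ·(27 - 33) - 0 ≡ 11. → (33, 11)
7P: (33, 11) + (21, 11). λ = (11 - 11)/(21 - 33) ≡ 0/31 mod 43. 31⁻¹ ≡ 25 (mod 43) since 31·25 = 775 ≡ 1, so λ ≡ 0.
  x = λ² - 33 - 21 = 0 - 54 ≡ 32; y = λ·(33 - 32) - 11 ≡ 32. → (32, 32)
8P: (32, 32) + (21, 11). λ = (11 - 32)/(21 - 32) ≡ 22/32 mod 43. 32⁻¹ ≡ 39 (mod 43), so λ ≡ 41.
  x = λ² - 32 - 21 = 1681 - 53 ≡ 37; y = λ·(32 - 37) - 32 ≡ 21. → (37, 21)
9P: (37, 21) + (21, 11). λ = (11 - 21)/(21 - 37) ≡ 33/27 mod 43. 27⁻¹ ≡ 8 (mod 43), so λ ≡ 6.
  x = λ² - 37 - 21 = 36 - 58 ≡ 21; y = λ·(37 - 21) - 21 ≡ 32. → (21, 32)
10P: (21, 32) + (21, 11): same x and y₁ ≡ -y₂, so the sum is O.
10P = O, so the order is 10.

10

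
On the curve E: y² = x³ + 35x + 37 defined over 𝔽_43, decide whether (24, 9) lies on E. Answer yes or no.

yes

y² = 9² ≡ 38; x³ + 35x + 37 = 14701 ≡ 38 (mod 43). 38 = 38.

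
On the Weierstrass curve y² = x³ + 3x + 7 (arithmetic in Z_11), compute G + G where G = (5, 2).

(10, 5)

tangent at (5, 2): λ = (3·5² + 3)/(2·2) ≡ 1/4. 4⁻¹ ≡ 3 (mod 11), so λ ≡ 1·3 ≡ 3.
  x = λ² - 5 - 5 = 9 - 10 ≡ 10; y = λ·(5 - 10) - 2 ≡ 5. → (10, 5)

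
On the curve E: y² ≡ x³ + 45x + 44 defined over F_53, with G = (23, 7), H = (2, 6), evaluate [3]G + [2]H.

(7, 38)

First 3G:
Repeated addition: build up to 3G.
2G: tangent at (23, 7): λ = (3·23² + 45)/(2·7) ≡ 42/14. 14⁻¹ ≡ 19 (mod 53) since 14·19 = 266 ≡ 1, so λ ≡ 42·19 ≡ 3.
  x = λ² - 23 - 23 = 9 - 46 ≡ 16; y = λ·(23 - 16) - 7 ≡ 14. → (16, 14)
3G: (16, 14) + (23, 7). λ = (7 - 14)/(23 - 16) ≡ 46/7 mod 53. 7⁻¹ ≡ 38 (mod 53), so λ ≡ 52.
  x = λ² - 16 - 23 = 2704 - 39 ≡ 15; y = λ·(16 - 15) - 14 ≡ 38. → (15, 38)
3G = (15, 38).
Next 2H:
Repeated addition: build up to 2H.
2H: tangent at (2, 6): λ = (3·2² + 45)/(2·6) ≡ 4/12. 12⁻¹ ≡ 31 (mod 53) since 12·31 = 372 ≡ 1, so λ ≡ 4·31 ≡ 18.
  x = λ² - 2 - 2 = 324 - 4 ≡ 2; y = λ·(2 - 2) - 6 ≡ 47. → (2, 47)
2H = (2, 47).
Finally 3G + 2H:
(15, 38) + (2, 47). λ = (47 - 38)/(2 - 15) ≡ 9/40 mod 53. 40⁻¹ ≡ 4 (mod 53), so λ ≡ 36.
  x = λ² - 15 - 2 = 1296 - 17 ≡ 7; y = λ·(15 - 7) - 38 ≡ 38. → (7, 38)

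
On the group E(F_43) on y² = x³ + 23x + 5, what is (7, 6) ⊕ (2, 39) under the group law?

(38, 18)

(7, 6) + (2, 39). λ = (39 - 6)/(2 - 7) ≡ 33/38 mod 43. 38⁻¹ ≡ 17 (mod 43), so λ ≡ 2.
  x = λ² - 7 - 2 = 4 - 9 ≡ 38; y = λ·(7 - 38) - 6 ≡ 18. → (38, 18)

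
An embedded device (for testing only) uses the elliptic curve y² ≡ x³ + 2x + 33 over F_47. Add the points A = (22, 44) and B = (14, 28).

(15, 17)

(22, 44) + (14, 28). λ = (28 - 44)/(14 - 22) ≡ 31/39 mod 47. 39⁻¹ ≡ 41 (mod 47), so λ ≡ 2.
  x = λ² - 22 - 14 = 4 - 36 ≡ 15; y = λ·(22 - 15) - 44 ≡ 17. → (15, 17)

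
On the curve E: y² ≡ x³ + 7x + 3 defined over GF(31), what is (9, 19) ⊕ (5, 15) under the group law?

(9, 19) + (5, 15). λ = (15 - 19)/(5 - 9) ≡ 27/27 mod 31. 27⁻¹ ≡ 23 (mod 31), so λ ≡ 1.
  x = λ² - 9 - 5 = 1 - 14 ≡ 18; y = λ·(9 - 18) - 19 ≡ 3. → (18, 3)

(18, 3)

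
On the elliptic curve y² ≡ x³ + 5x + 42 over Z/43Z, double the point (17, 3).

(13, 5)

tangent at (17, 3): λ = (3·17² + 5)/(2·3) ≡ 12/6. 6⁻¹ ≡ 36 (mod 43) since 6·36 = 216 ≡ 1, so λ ≡ 12·36 ≡ 2.
  x = λ² - 17 - 17 = 4 - 34 ≡ 13; y = λ·(17 - 13) - 3 ≡ 5. → (13, 5)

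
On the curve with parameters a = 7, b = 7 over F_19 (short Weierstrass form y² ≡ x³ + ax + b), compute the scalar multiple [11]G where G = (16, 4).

Double-and-add on 11 = (1011)₂. Start with G = (16, 4) for the leading 1-bit.
double: tangent at (16, 4): λ = (3·16² + 7)/(2·4) ≡ 15/8. 8⁻¹ ≡ 12 (mod 19), so λ ≡ 15·12 ≡ 9.
  x = λ² - 16 - 16 = 81 - 32 ≡ 11; y = λ·(16 - 11) - 4 ≡ 3. → (11, 3)
double: tangent at (11, 3): λ = (3·11² + 7)/(2·3) ≡ 9/6. 6⁻¹ ≡ 16 (mod 19), so λ ≡ 9·16 ≡ 11.
  x = λ² - 11 - 11 = 121 - 22 ≡ 4; y = λ·(11 - 4) - 3 ≡ 17. → (4, 17)
add G: (4, 17) + (16, 4). λ = (4 - 17)/(16 - 4) ≡ 6/12 mod 19. 12⁻¹ ≡ 8 (mod 19), so λ ≡ 10.
  x = λ² - 4 - 16 = 100 - 20 ≡ 4; y = λ·(4 - 4) - 17 ≡ 2. → (4, 2)
double: tangent at (4, 2): λ = (3·4² + 7)/(2·2) ≡ 17/4. 4⁻¹ ≡ 5 (mod 19), so λ ≡ 17·5 ≡ 9.
  x = λ² - 4 - 4 = 81 - 8 ≡ 16; y = λ·(4 - 16) - 2 ≡ 4. → (16, 4)
add G: tangent at (16, 4): λ = (3·16² + 7)/(2·4) ≡ 15/8. 8⁻¹ ≡ 12 (mod 19), so λ ≡ 15·12 ≡ 9.
  x = λ² - 16 - 16 = 81 - 32 ≡ 11; y = λ·(16 - 11) - 4 ≡ 3. → (11, 3)

(11, 3)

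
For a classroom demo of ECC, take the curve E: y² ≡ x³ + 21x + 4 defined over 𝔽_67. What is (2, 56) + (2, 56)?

tangent at (2, 56): λ = (3·2² + 21)/(2·56) ≡ 33/45. 45⁻¹ ≡ 3 (mod 67), so λ ≡ 33·3 ≡ 32.
  x = λ² - 2 - 2 = 1024 - 4 ≡ 15; y = λ·(2 - 15) - 56 ≡ 64. → (15, 64)

(15, 64)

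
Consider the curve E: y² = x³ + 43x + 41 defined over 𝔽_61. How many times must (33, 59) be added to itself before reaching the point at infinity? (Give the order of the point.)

2P: tangent at (33, 59): λ = (3·33² + 43)/(2·59) ≡ 16/57. 57⁻¹ ≡ 15 (mod 61), so λ ≡ 16·15 ≡ 57.
  x = λ² - 33 - 33 = 3249 - 66 ≡ 11; y = λ·(33 - 11) - 59 ≡ 36. → (11, 36)
3P: (11, 36) + (33, 59). λ = (59 - 36)/(33 - 11) ≡ 23/22 mod 61. 22⁻¹ ≡ 25 (mod 61), so λ ≡ 26.
  x = λ² - 11 - 33 = 676 - 44 ≡ 22; y = λ·(11 - 22) - 36 ≡ 44. → (22, 44)
4P: (22, 44) + (33, 59). λ = (59 - 44)/(33 - 22) ≡ 15/11 mod 61. 11⁻¹ ≡ 50 (mod 61) since 11·50 = 550 ≡ 1, so λ ≡ 18.
  x = λ² - 22 - 33 = 324 - 55 ≡ 25; y = λ·(22 - 25) - 44 ≡ 24. → (25, 24)
5P: (25, 24) + (33, 59). λ = (59 - 24)/(33 - 25) ≡ 35/8 mod 61. 8⁻¹ ≡ 23 (mod 61), so λ ≡ 12.
  x = λ² - 25 - 33 = 144 - 58 ≡ 25; y = λ·(25 - 25) - 24 ≡ 37. → (25, 37)
6P: (25, 37) + (33, 59). λ = (59 - 37)/(33 - 25) ≡ 22/8 mod 61. 8⁻¹ ≡ 23 (mod 61) since 8·23 = 184 ≡ 1, so λ ≡ 18.
  x = λ² - 25 - 33 = 324 - 58 ≡ 22; y = λ·(25 - 22) - 37 ≡ 17. → (22, 17)
7P: (22, 17) + (33, 59). λ = (59 - 17)/(33 - 22) ≡ 42/11 mod 61. 11⁻¹ ≡ 50 (mod 61) since 11·50 = 550 ≡ 1, so λ ≡ 26.
  x = λ² - 22 - 33 = 676 - 55 ≡ 11; y = λ·(22 - 11) - 17 ≡ 25. → (11, 25)
8P: (11, 25) + (33, 59). λ = (59 - 25)/(33 - 11) ≡ 34/22 mod 61. 22⁻¹ ≡ 25 (mod 61), so λ ≡ 57.
  x = λ² - 11 - 33 = 3249 - 44 ≡ 33; y = λ·(11 - 33) - 25 ≡ 2. → (33, 2)
9P: (33, 2) + (33, 59): same x and y₁ ≡ -y₂, so the sum is the point at infinity.
9P = the point at infinity, so the order is 9.

9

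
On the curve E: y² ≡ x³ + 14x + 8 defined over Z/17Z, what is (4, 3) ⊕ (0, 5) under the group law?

(9, 8)

(4, 3) + (0, 5). λ = (5 - 3)/(0 - 4) ≡ 2/13 mod 17. 13⁻¹ ≡ 4 (mod 17), so λ ≡ 8.
  x = λ² - 4 - 0 = 64 - 4 ≡ 9; y = λ·(4 - 9) - 3 ≡ 8. → (9, 8)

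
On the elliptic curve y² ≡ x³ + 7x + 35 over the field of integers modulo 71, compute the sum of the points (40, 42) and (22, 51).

(27, 58)

(40, 42) + (22, 51). λ = (51 - 42)/(22 - 40) ≡ 9/53 mod 71. 53⁻¹ ≡ 67 (mod 71), so λ ≡ 35.
  x = λ² - 40 - 22 = 1225 - 62 ≡ 27; y = λ·(40 - 27) - 42 ≡ 58. → (27, 58)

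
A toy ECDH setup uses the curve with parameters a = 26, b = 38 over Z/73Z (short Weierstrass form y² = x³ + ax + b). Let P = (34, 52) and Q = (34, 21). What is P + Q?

The two points share x = 34 and their y-coordinates satisfy 52 + 21 ≡ 0 (mod 73), so they are inverses. Their sum is the point at infinity.

O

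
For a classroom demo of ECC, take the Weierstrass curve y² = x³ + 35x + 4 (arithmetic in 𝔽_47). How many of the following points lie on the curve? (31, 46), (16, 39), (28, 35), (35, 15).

(31, 46): 46² ≡ 1, rhs ≡ 1 → on.
(16, 39): 39² ≡ 17, rhs ≡ 7 → off.
(28, 35): 35² ≡ 3, rhs ≡ 0 → off.
(35, 15): 15² ≡ 37, rhs ≡ 18 → off.

1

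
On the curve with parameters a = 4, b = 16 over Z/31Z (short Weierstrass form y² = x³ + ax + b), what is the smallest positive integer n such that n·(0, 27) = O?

12

2P: tangent at (0, 27): λ = (3·0² + 4)/(2·27) ≡ 4/23. 23⁻¹ ≡ 27 (mod 31), so λ ≡ 4·27 ≡ 15.
  x = λ² - 0 - 0 = 225 - 0 ≡ 8; y = λ·(0 - 8) - 27 ≡ 8. → (8, 8)
3P: (8, 8) + (0, 27). λ = (27 - 8)/(0 - 8) ≡ 19/23 mod 31. 23⁻¹ ≡ 27 (mod 31) since 23·27 = 621 ≡ 1, so λ ≡ 17.
  x = λ² - 8 - 0 = 289 - 8 ≡ 2; y = λ·(8 - 2) - 8 ≡ 1. → (2, 1)
4P: (2, 1) + (0, 27). λ = (27 - 1)/(0 - 2) ≡ 26/29 mod 31. 29⁻¹ ≡ 15 (mod 31) since 29·15 = 435 ≡ 1, so λ ≡ 18.
  x = λ² - 2 - 0 = 324 - 2 ≡ 12; y = λ·(2 - 12) - 1 ≡ 5. → (12, 5)
5P: (12, 5) + (0, 27). λ = (27 - 5)/(0 - 12) ≡ 22/19 mod 31. 19⁻¹ ≡ 18 (mod 31) since 19·18 = 342 ≡ 1, so λ ≡ 24.
  x = λ² - 12 - 0 = 576 - 12 ≡ 6; y = λ·(12 - 6) - 5 ≡ 15. → (6, 15)
6P: (6, 15) + (0, 27). λ = (27 - 15)/(0 - 6) ≡ 12/25 mod 31. 25⁻¹ ≡ 5 (mod 31), so λ ≡ 29.
  x = λ² - 6 - 0 = 841 - 6 ≡ 29; y = λ·(6 - 29) - 15 ≡ 0. → (29, 0)
7P: (29, 0) + (0, 27). λ = (27 - 0)/(0 - 29) ≡ 27/2 mod 31. 2⁻¹ ≡ 16 (mod 31), so λ ≡ 29.
  x = λ² - 29 - 0 = 841 - 29 ≡ 6; y = λ·(29 - 6) - 0 ≡ 16. → (6, 16)
8P: (6, 16) + (0, 27). λ = (27 - 16)/(0 - 6) ≡ 11/25 mod 31. 25⁻¹ ≡ 5 (mod 31) since 25·5 = 125 ≡ 1, so λ ≡ 24.
  x = λ² - 6 - 0 = 576 - 6 ≡ 12; y = λ·(6 - 12) - 16 ≡ 26. → (12, 26)
9P: (12, 26) + (0, 27). λ = (27 - 26)/(0 - 12) ≡ 1/19 mod 31. 19⁻¹ ≡ 18 (mod 31), so λ ≡ 18.
  x = λ² - 12 - 0 = 324 - 12 ≡ 2; y = λ·(12 - 2) - 26 ≡ 30. → (2, 30)
10P: (2, 30) + (0, 27). λ = (27 - 30)/(0 - 2) ≡ 28/29 mod 31. 29⁻¹ ≡ 15 (mod 31), so λ ≡ 17.
  x = λ² - 2 - 0 = 289 - 2 ≡ 8; y = λ·(2 - 8) - 30 ≡ 23. → (8, 23)
11P: (8, 23) + (0, 27). λ = (27 - 23)/(0 - 8) ≡ 4/23 mod 31. 23⁻¹ ≡ 27 (mod 31), so λ ≡ 15.
  x = λ² - 8 - 0 = 225 - 8 ≡ 0; y = λ·(8 - 0) - 23 ≡ 4. → (0, 4)
12P: (0, 4) + (0, 27): same x and y₁ ≡ -y₂, so the sum is O.
12P = O, so the order is 12.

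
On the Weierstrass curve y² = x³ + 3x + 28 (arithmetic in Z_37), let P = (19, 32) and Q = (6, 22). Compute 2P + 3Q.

First 2P:
Repeated addition: build up to 2P.
2P: tangent at (19, 32): λ = (3·19² + 3)/(2·32) ≡ 13/27. 27⁻¹ ≡ 11 (mod 37), so λ ≡ 13·11 ≡ 32.
  x = λ² - 19 - 19 = 1024 - 38 ≡ 24; y = λ·(19 - 24) - 32 ≡ 30. → (24, 30)
2P = (24, 30).
Next 3Q:
Repeated addition: build up to 3Q.
2Q: tangent at (6, 22): λ = (3·6² + 3)/(2·22) ≡ 0/7. 7⁻¹ ≡ 16 (mod 37), so λ ≡ 0·16 ≡ 0.
  x = λ² - 6 - 6 = 0 - 12 ≡ 25; y = λ·(6 - 25) - 22 ≡ 15. → (25, 15)
3Q: (25, 15) + (6, 22). λ = (22 - 15)/(6 - 25) ≡ 7/18 mod 37. 18⁻¹ ≡ 35 (mod 37) since 18·35 = 630 ≡ 1, so λ ≡ 23.
  x = λ² - 25 - 6 = 529 - 31 ≡ 17; y = λ·(25 - 17) - 15 ≡ 21. → (17, 21)
3Q = (17, 21).
Finally 2P + 3Q:
(24, 30) + (17, 21). λ = (21 - 30)/(17 - 24) ≡ 28/30 mod 37. 30⁻¹ ≡ 21 (mod 37), so λ ≡ 33.
  x = λ² - 24 - 17 = 1089 - 41 ≡ 12; y = λ·(24 - 12) - 30 ≡ 33. → (12, 33)

(12, 33)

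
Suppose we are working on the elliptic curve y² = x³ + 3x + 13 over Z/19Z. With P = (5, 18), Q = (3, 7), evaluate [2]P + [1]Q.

(13, 8)

First 2P:
Repeated addition: build up to 2P.
2P: tangent at (5, 18): λ = (3·5² + 3)/(2·18) ≡ 2/17. 17⁻¹ ≡ 9 (mod 19) since 17·9 = 153 ≡ 1, so λ ≡ 2·9 ≡ 18.
  x = λ² - 5 - 5 = 324 - 10 ≡ 10; y = λ·(5 - 10) - 18 ≡ 6. → (10, 6)
2P = (10, 6).
Finally 2P + Q:
(10, 6) + (3, 7). λ = (7 - 6)/(3 - 10) ≡ 1/12 mod 19. 12⁻¹ ≡ 8 (mod 19), so λ ≡ 8.
  x = λ² - 10 - 3 = 64 - 13 ≡ 13; y = λ·(10 - 13) - 6 ≡ 8. → (13, 8)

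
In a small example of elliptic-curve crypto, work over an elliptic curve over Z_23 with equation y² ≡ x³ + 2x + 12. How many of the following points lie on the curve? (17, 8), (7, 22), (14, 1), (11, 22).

(17, 8): 8² ≡ 18, rhs ≡ 14 → off.
(7, 22): 22² ≡ 1, rhs ≡ 1 → on.
(14, 1): 1² ≡ 1, rhs ≡ 1 → on.
(11, 22): 22² ≡ 1, rhs ≡ 8 → off.

2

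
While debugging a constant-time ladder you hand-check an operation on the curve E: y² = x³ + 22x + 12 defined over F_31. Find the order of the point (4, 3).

11

2P: tangent at (4, 3): λ = (3·4² + 22)/(2·3) ≡ 8/6. 6⁻¹ ≡ 26 (mod 31), so λ ≡ 8·26 ≡ 22.
  x = λ² - 4 - 4 = 484 - 8 ≡ 11; y = λ·(4 - 11) - 3 ≡ 29. → (11, 29)
3P: (11, 29) + (4, 3). λ = (3 - 29)/(4 - 11) ≡ 5/24 mod 31. 24⁻¹ ≡ 22 (mod 31) since 24·22 = 528 ≡ 1, so λ ≡ 17.
  x = λ² - 11 - 4 = 289 - 15 ≡ 26; y = λ·(11 - 26) - 29 ≡ 26. → (26, 26)
4P: (26, 26) + (4, 3). λ = (3 - 26)/(4 - 26) ≡ 8/9 mod 31. 9⁻¹ ≡ 7 (mod 31), so λ ≡ 25.
  x = λ² - 26 - 4 = 625 - 30 ≡ 6; y = λ·(26 - 6) - 26 ≡ 9. → (6, 9)
5P: (6, 9) + (4, 3). λ = (3 - 9)/(4 - 6) ≡ 25/29 mod 31. 29⁻¹ ≡ 15 (mod 31), so λ ≡ 3.
  x = λ² - 6 - 4 = 9 - 10 ≡ 30; y = λ·(6 - 30) - 9 ≡ 12. → (30, 12)
6P: (30, 12) + (4, 3). λ = (3 - 12)/(4 - 30) ≡ 22/5 mod 31. 5⁻¹ ≡ 25 (mod 31), so λ ≡ 23.
  x = λ² - 30 - 4 = 529 - 34 ≡ 30; y = λ·(30 - 30) - 12 ≡ 19. → (30, 19)
7P: (30, 19) + (4, 3). λ = (3 - 19)/(4 - 30) ≡ 15/5 mod 31. 5⁻¹ ≡ 25 (mod 31), so λ ≡ 3.
  x = λ² - 30 - 4 = 9 - 34 ≡ 6; y = λ·(30 - 6) - 19 ≡ 22. → (6, 22)
8P: (6, 22) + (4, 3). λ = (3 - 22)/(4 - 6) ≡ 12/29 mod 31. 29⁻¹ ≡ 15 (mod 31), so λ ≡ 25.
  x = λ² - 6 - 4 = 625 - 10 ≡ 26; y = λ·(6 - 26) - 22 ≡ 5. → (26, 5)
9P: (26, 5) + (4, 3). λ = (3 - 5)/(4 - 26) ≡ 29/9 mod 31. 9⁻¹ ≡ 7 (mod 31), so λ ≡ 17.
  x = λ² - 26 - 4 = 289 - 30 ≡ 11; y = λ·(26 - 11) - 5 ≡ 2. → (11, 2)
10P: (11, 2) + (4, 3). λ = (3 - 2)/(4 - 11) ≡ 1/24 mod 31. 24⁻¹ ≡ 22 (mod 31), so λ ≡ 22.
  x = λ² - 11 - 4 = 484 - 15 ≡ 4; y = λ·(11 - 4) - 2 ≡ 28. → (4, 28)
11P: (4, 28) + (4, 3): same x and y₁ ≡ -y₂, so the sum is the point at infinity.
11P = the point at infinity, so the order is 11.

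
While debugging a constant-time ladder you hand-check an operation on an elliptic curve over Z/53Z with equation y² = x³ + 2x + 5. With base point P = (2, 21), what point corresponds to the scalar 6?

O

Repeated addition: build up to 6P.
2P: tangent at (2, 21): λ = (3·2² + 2)/(2·21) ≡ 14/42. 42⁻¹ ≡ 24 (mod 53) since 42·24 = 1008 ≡ 1, so λ ≡ 14·24 ≡ 18.
  x = λ² - 2 - 2 = 324 - 4 ≡ 2; y = λ·(2 - 2) - 21 ≡ 32. → (2, 32)
3P: (2, 32) + (2, 21): same x and y₁ ≡ -y₂, so the sum is 𝒪.
4P: 𝒪 + (2, 21) = (2, 21) (identity).
5P: tangent at (2, 21): λ = (3·2² + 2)/(2·21) ≡ 14/42. 42⁻¹ ≡ 24 (mod 53), so λ ≡ 14·24 ≡ 18.
  x = λ² - 2 - 2 = 324 - 4 ≡ 2; y = λ·(2 - 2) - 21 ≡ 32. → (2, 32)
6P: (2, 32) + (2, 21): same x and y₁ ≡ -y₂, so the sum is 𝒪.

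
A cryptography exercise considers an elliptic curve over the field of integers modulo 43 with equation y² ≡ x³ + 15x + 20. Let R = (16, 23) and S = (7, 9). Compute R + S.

(16, 23) + (7, 9). λ = (9 - 23)/(7 - 16) ≡ 29/34 mod 43. 34⁻¹ ≡ 19 (mod 43), so λ ≡ 35.
  x = λ² - 16 - 7 = 1225 - 23 ≡ 41; y = λ·(16 - 41) - 23 ≡ 5. → (41, 5)

(41, 5)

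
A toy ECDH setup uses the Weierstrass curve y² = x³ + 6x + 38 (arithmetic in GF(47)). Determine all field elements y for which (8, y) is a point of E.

x³ + 6x + 38 = 598 ≡ 34 (mod 47).
Square roots of 34 mod 47: 9 and 38 (since 9² = 81 ≡ 34).

9, 38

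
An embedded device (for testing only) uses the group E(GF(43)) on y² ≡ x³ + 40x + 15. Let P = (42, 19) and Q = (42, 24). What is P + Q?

The two points share x = 42 and their y-coordinates satisfy 19 + 24 ≡ 0 (mod 43), so they are inverses. Their sum is 𝒪.

O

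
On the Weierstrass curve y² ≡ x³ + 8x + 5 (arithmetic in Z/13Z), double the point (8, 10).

(6, 10)

tangent at (8, 10): λ = (3·8² + 8)/(2·10) ≡ 5/7. 7⁻¹ ≡ 2 (mod 13), so λ ≡ 5·2 ≡ 10.
  x = λ² - 8 - 8 = 100 - 16 ≡ 6; y = λ·(8 - 6) - 10 ≡ 10. → (6, 10)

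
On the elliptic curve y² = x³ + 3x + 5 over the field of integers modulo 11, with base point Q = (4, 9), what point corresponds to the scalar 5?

(4, 2)

Double-and-add on 5 = (101)₂. Start with Q = (4, 9) for the leading 1-bit.
double: tangent at (4, 9): λ = (3·4² + 3)/(2·9) ≡ 7/7. 7⁻¹ ≡ 8 (mod 11) since 7·8 = 56 ≡ 1, so λ ≡ 7·8 ≡ 1.
  x = λ² - 4 - 4 = 1 - 8 ≡ 4; y = λ·(4 - 4) - 9 ≡ 2. → (4, 2)
double: tangent at (4, 2): λ = (3·4² + 3)/(2·2) ≡ 7/4. 4⁻¹ ≡ 3 (mod 11), so λ ≡ 7·3 ≡ 10.
  x = λ² - 4 - 4 = 100 - 8 ≡ 4; y = λ·(4 - 4) - 2 ≡ 9. → (4, 9)
add Q: tangent at (4, 9): λ = (3·4² + 3)/(2·9) ≡ 7/7. 7⁻¹ ≡ 8 (mod 11), so λ ≡ 7·8 ≡ 1.
  x = λ² - 4 - 4 = 1 - 8 ≡ 4; y = λ·(4 - 4) - 9 ≡ 2. → (4, 2)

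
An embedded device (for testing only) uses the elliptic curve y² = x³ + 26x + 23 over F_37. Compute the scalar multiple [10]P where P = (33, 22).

(36, 25)

Double-and-add on 10 = (1010)₂. Start with P = (33, 22) for the leading 1-bit.
double: tangent at (33, 22): λ = (3·33² + 26)/(2·22) ≡ 0/7. 7⁻¹ ≡ 16 (mod 37), so λ ≡ 0·16 ≡ 0.
  x = λ² - 33 - 33 = 0 - 66 ≡ 8; y = λ·(33 - 8) - 22 ≡ 15. → (8, 15)
double: tangent at (8, 15): λ = (3·8² + 26)/(2·15) ≡ 33/30. 30⁻¹ ≡ 21 (mod 37) since 30·21 = 630 ≡ 1, so λ ≡ 33·21 ≡ 27.
  x = λ² - 8 - 8 = 729 - 16 ≡ 10; y = λ·(8 - 10) - 15 ≡ 5. → (10, 5)
add P: (10, 5) + (33, 22). λ = (22 - 5)/(33 - 10) ≡ 17/23 mod 37. 23⁻¹ ≡ 29 (mod 37) since 23·29 = 667 ≡ 1, so λ ≡ 12.
  x = λ² - 10 - 33 = 144 - 43 ≡ 27; y = λ·(10 - 27) - 5 ≡ 13. → (27, 13)
double: tangent at (27, 13): λ = (3·27² + 26)/(2·13) ≡ 30/26. 26⁻¹ ≡ 10 (mod 37), so λ ≡ 30·10 ≡ 4.
  x = λ² - 27 - 27 = 16 - 54 ≡ 36; y = λ·(27 - 36) - 13 ≡ 25. → (36, 25)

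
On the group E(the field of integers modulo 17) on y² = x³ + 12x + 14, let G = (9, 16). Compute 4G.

(3, 3)

Double-and-add on 4 = (100)₂. Start with G = (9, 16) for the leading 1-bit.
double: tangent at (9, 16): λ = (3·9² + 12)/(2·16) ≡ 0/15. 15⁻¹ ≡ 8 (mod 17) since 15·8 = 120 ≡ 1, so λ ≡ 0·8 ≡ 0.
  x = λ² - 9 - 9 = 0 - 18 ≡ 16; y = λ·(9 - 16) - 16 ≡ 1. → (16, 1)
double: tangent at (16, 1): λ = (3·16² + 12)/(2·1) ≡ 15/2. 2⁻¹ ≡ 9 (mod 17) since 2·9 = 18 ≡ 1, so λ ≡ 15·9 ≡ 16.
  x = λ² - 16 - 16 = 256 - 32 ≡ 3; y = λ·(16 - 3) - 1 ≡ 3. → (3, 3)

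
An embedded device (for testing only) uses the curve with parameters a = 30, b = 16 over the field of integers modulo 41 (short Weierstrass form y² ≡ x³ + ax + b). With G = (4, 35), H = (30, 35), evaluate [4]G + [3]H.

First 4G:
Double-and-add on 4 = (100)₂. Start with G = (4, 35) for the leading 1-bit.
double: tangent at (4, 35): λ = (3·4² + 30)/(2·35) ≡ 37/29. 29⁻¹ ≡ 17 (mod 41) since 29·17 = 493 ≡ 1, so λ ≡ 37·17 ≡ 14.
  x = λ² - 4 - 4 = 196 - 8 ≡ 24; y = λ·(4 - 24) - 35 ≡ 13. → (24, 13)
double: tangent at (24, 13): λ = (3·24² + 30)/(2·13) ≡ 36/26. 26⁻¹ ≡ 30 (mod 41), so λ ≡ 36·30 ≡ 14.
  x = λ² - 24 - 24 = 196 - 48 ≡ 25; y = λ·(24 - 25) - 13 ≡ 14. → (25, 14)
4G = (25, 14).
Next 3H:
Repeated addition: build up to 3H.
2H: tangent at (30, 35): λ = (3·30² + 30)/(2·35) ≡ 24/29. 29⁻¹ ≡ 17 (mod 41) since 29·17 = 493 ≡ 1, so λ ≡ 24·17 ≡ 39.
  x = λ² - 30 - 30 = 1521 - 60 ≡ 26; y = λ·(30 - 26) - 35 ≡ 39. → (26, 39)
3H: (26, 39) + (30, 35). λ = (35 - 39)/(30 - 26) ≡ 37/4 mod 41. 4⁻¹ ≡ 31 (mod 41), so λ ≡ 40.
  x = λ² - 26 - 30 = 1600 - 56 ≡ 27; y = λ·(26 - 27) - 39 ≡ 3. → (27, 3)
3H = (27, 3).
Finally 4G + 3H:
(25, 14) + (27, 3). λ = (3 - 14)/(27 - 25) ≡ 30/2 mod 41. 2⁻¹ ≡ 21 (mod 41) since 2·21 = 42 ≡ 1, so λ ≡ 15.
  x = λ² - 25 - 27 = 225 - 52 ≡ 9; y = λ·(25 - 9) - 14 ≡ 21. → (9, 21)

(9, 21)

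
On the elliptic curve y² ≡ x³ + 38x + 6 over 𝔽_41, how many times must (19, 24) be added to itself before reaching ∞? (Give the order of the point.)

2P: tangent at (19, 24): λ = (3·19² + 38)/(2·24) ≡ 14/7. 7⁻¹ ≡ 6 (mod 41) since 7·6 = 42 ≡ 1, so λ ≡ 14·6 ≡ 2.
  x = λ² - 19 - 19 = 4 - 38 ≡ 7; y = λ·(19 - 7) - 24 ≡ 0. → (7, 0)
3P: (7, 0) + (19, 24). λ = (24 - 0)/(19 - 7) ≡ 24/12 mod 41. 12⁻¹ ≡ 24 (mod 41), so λ ≡ 2.
  x = λ² - 7 - 19 = 4 - 26 ≡ 19; y = λ·(7 - 19) - 0 ≡ 17. → (19, 17)
4P: (19, 17) + (19, 24): same x and y₁ ≡ -y₂, so the sum is ∞.
4P = ∞, so the order is 4.

4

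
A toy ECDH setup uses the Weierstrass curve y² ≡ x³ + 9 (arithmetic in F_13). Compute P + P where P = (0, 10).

tangent at (0, 10): λ = (3·0² + 0)/(2·10) ≡ 0/7. 7⁻¹ ≡ 2 (mod 13), so λ ≡ 0·2 ≡ 0.
  x = λ² - 0 - 0 = 0 - 0 ≡ 0; y = λ·(0 - 0) - 10 ≡ 3. → (0, 3)

(0, 3)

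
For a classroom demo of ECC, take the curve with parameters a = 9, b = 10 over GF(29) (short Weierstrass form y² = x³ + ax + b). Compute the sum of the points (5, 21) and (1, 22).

(5, 21) + (1, 22). λ = (22 - 21)/(1 - 5) ≡ 1/25 mod 29. 25⁻¹ ≡ 7 (mod 29), so λ ≡ 7.
  x = λ² - 5 - 1 = 49 - 6 ≡ 14; y = λ·(5 - 14) - 21 ≡ 3. → (14, 3)

(14, 3)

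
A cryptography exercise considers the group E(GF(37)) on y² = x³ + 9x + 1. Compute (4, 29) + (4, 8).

O

The two points share x = 4 and their y-coordinates satisfy 29 + 8 ≡ 0 (mod 37), so they are inverses. Their sum is 𝒪.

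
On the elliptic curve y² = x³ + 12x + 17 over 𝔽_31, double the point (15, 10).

tangent at (15, 10): λ = (3·15² + 12)/(2·10) ≡ 5/20. 20⁻¹ ≡ 14 (mod 31) since 20·14 = 280 ≡ 1, so λ ≡ 5·14 ≡ 8.
  x = λ² - 15 - 15 = 64 - 30 ≡ 3; y = λ·(15 - 3) - 10 ≡ 24. → (3, 24)

(3, 24)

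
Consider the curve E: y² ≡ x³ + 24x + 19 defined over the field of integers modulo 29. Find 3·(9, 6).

(17, 2)

Write P = (9, 6).
Repeated addition: build up to 3P.
2P: tangent at (9, 6): λ = (3·9² + 24)/(2·6) ≡ 6/12. 12⁻¹ ≡ 17 (mod 29), so λ ≡ 6·17 ≡ 15.
  x = λ² - 9 - 9 = 225 - 18 ≡ 4; y = λ·(9 - 4) - 6 ≡ 11. → (4, 11)
3P: (4, 11) + (9, 6). λ = (6 - 11)/(9 - 4) ≡ 24/5 mod 29. 5⁻¹ ≡ 6 (mod 29), so λ ≡ 28.
  x = λ² - 4 - 9 = 784 - 13 ≡ 17; y = λ·(4 - 17) - 11 ≡ 2. → (17, 2)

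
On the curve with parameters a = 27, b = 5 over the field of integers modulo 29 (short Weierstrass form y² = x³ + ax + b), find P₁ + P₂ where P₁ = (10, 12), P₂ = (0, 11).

(28, 21)

(10, 12) + (0, 11). λ = (11 - 12)/(0 - 10) ≡ 28/19 mod 29. 19⁻¹ ≡ 26 (mod 29) since 19·26 = 494 ≡ 1, so λ ≡ 3.
  x = λ² - 10 - 0 = 9 - 10 ≡ 28; y = λ·(10 - 28) - 12 ≡ 21. → (28, 21)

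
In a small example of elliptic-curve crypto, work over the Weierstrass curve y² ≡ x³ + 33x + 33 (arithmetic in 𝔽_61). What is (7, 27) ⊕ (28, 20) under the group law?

(60, 11)

(7, 27) + (28, 20). λ = (20 - 27)/(28 - 7) ≡ 54/21 mod 61. 21⁻¹ ≡ 32 (mod 61), so λ ≡ 20.
  x = λ² - 7 - 28 = 400 - 35 ≡ 60; y = λ·(7 - 60) - 27 ≡ 11. → (60, 11)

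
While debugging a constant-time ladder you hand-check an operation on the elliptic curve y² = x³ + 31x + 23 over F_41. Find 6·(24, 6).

Write P = (24, 6).
Repeated addition: build up to 6P.
2P: tangent at (24, 6): λ = (3·24² + 31)/(2·6) ≡ 37/12. 12⁻¹ ≡ 24 (mod 41), so λ ≡ 37·24 ≡ 27.
  x = λ² - 24 - 24 = 729 - 48 ≡ 25; y = λ·(24 - 25) - 6 ≡ 8. → (25, 8)
3P: (25, 8) + (24, 6). λ = (6 - 8)/(24 - 25) ≡ 39/40 mod 41. 40⁻¹ ≡ 40 (mod 41), so λ ≡ 2.
  x = λ² - 25 - 24 = 4 - 49 ≡ 37; y = λ·(25 - 37) - 8 ≡ 9. → (37, 9)
4P: (37, 9) + (24, 6). λ = (6 - 9)/(24 - 37) ≡ 38/28 mod 41. 28⁻¹ ≡ 22 (mod 41), so λ ≡ 16.
  x = λ² - 37 - 24 = 256 - 61 ≡ 31; y = λ·(37 - 31) - 9 ≡ 5. → (31, 5)
5P: (31, 5) + (24, 6). λ = (6 - 5)/(24 - 31) ≡ 1/34 mod 41. 34⁻¹ ≡ 35 (mod 41) since 34·35 = 1190 ≡ 1, so λ ≡ 35.
  x = λ² - 31 - 24 = 1225 - 55 ≡ 22; y = λ·(31 - 22) - 5 ≡ 23. → (22, 23)
6P: (22, 23) + (24, 6). λ = (6 - 23)/(24 - 22) ≡ 24/2 mod 41. 2⁻¹ ≡ 21 (mod 41), so λ ≡ 12.
  x = λ² - 22 - 24 = 144 - 46 ≡ 16; y = λ·(22 - 16) - 23 ≡ 8. → (16, 8)

(16, 8)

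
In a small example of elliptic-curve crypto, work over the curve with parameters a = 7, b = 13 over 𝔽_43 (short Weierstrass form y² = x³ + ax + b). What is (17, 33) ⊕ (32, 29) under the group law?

(30, 2)

(17, 33) + (32, 29). λ = (29 - 33)/(32 - 17) ≡ 39/15 mod 43. 15⁻¹ ≡ 23 (mod 43) since 15·23 = 345 ≡ 1, so λ ≡ 37.
  x = λ² - 17 - 32 = 1369 - 49 ≡ 30; y = λ·(17 - 30) - 33 ≡ 2. → (30, 2)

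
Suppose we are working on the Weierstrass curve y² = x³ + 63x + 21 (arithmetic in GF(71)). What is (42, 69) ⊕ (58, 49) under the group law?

(42, 69) + (58, 49). λ = (49 - 69)/(58 - 42) ≡ 51/16 mod 71. 16⁻¹ ≡ 40 (mod 71), so λ ≡ 52.
  x = λ² - 42 - 58 = 2704 - 100 ≡ 48; y = λ·(42 - 48) - 69 ≡ 45. → (48, 45)

(48, 45)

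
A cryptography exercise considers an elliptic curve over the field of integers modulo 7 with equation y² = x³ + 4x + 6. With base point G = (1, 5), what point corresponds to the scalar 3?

Repeated addition: build up to 3G.
2G: tangent at (1, 5): λ = (3·1² + 4)/(2·5) ≡ 0/3. 3⁻¹ ≡ 5 (mod 7), so λ ≡ 0·5 ≡ 0.
  x = λ² - 1 - 1 = 0 - 2 ≡ 5; y = λ·(1 - 5) - 5 ≡ 2. → (5, 2)
3G: (5, 2) + (1, 5). λ = (5 - 2)/(1 - 5) ≡ 3/3 mod 7. 3⁻¹ ≡ 5 (mod 7), so λ ≡ 1.
  x = λ² - 5 - 1 = 1 - 6 ≡ 2; y = λ·(5 - 2) - 2 ≡ 1. → (2, 1)

(2, 1)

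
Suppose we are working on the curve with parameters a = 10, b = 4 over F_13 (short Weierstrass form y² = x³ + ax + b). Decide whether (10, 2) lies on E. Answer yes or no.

y² = 2² ≡ 4; x³ + 10x + 4 = 1104 ≡ 12 (mod 13). 4 ≠ 12.

no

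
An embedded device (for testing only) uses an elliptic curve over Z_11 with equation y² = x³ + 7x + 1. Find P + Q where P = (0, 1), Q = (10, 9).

(10, 2)

(0, 1) + (10, 9). λ = (9 - 1)/(10 - 0) ≡ 8/10 mod 11. 10⁻¹ ≡ 10 (mod 11), so λ ≡ 3.
  x = λ² - 0 - 10 = 9 - 10 ≡ 10; y = λ·(0 - 10) - 1 ≡ 2. → (10, 2)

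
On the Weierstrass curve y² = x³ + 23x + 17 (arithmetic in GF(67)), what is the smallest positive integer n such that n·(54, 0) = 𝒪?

2P: (54, 0) + (54, 0): same x and y₁ ≡ -y₂, so the sum is 𝒪.
2P = 𝒪, so the order is 2.

2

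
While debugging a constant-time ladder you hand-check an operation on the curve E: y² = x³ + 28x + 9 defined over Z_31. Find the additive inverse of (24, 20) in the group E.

-(24, 20) = (24, -20 mod 31) = (24, 11).

(24, 11)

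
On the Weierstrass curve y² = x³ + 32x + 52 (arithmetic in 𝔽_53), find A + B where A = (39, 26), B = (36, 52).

(39, 26) + (36, 52). λ = (52 - 26)/(36 - 39) ≡ 26/50 mod 53. 50⁻¹ ≡ 35 (mod 53) since 50·35 = 1750 ≡ 1, so λ ≡ 9.
  x = λ² - 39 - 36 = 81 - 75 ≡ 6; y = λ·(39 - 6) - 26 ≡ 6. → (6, 6)

(6, 6)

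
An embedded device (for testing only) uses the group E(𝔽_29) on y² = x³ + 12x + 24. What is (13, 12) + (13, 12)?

tangent at (13, 12): λ = (3·13² + 12)/(2·12) ≡ 26/24. 24⁻¹ ≡ 23 (mod 29) since 24·23 = 552 ≡ 1, so λ ≡ 26·23 ≡ 18.
  x = λ² - 13 - 13 = 324 - 26 ≡ 8; y = λ·(13 - 8) - 12 ≡ 20. → (8, 20)

(8, 20)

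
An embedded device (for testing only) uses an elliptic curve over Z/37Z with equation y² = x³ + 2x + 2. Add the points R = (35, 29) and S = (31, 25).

(35, 29) + (31, 25). λ = (25 - 29)/(31 - 35) ≡ 33/33 mod 37. 33⁻¹ ≡ 9 (mod 37) since 33·9 = 297 ≡ 1, so λ ≡ 1.
  x = λ² - 35 - 31 = 1 - 66 ≡ 9; y = λ·(35 - 9) - 29 ≡ 34. → (9, 34)

(9, 34)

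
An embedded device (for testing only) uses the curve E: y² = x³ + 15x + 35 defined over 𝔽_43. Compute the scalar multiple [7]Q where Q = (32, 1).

(28, 2)

Double-and-add on 7 = (111)₂. Start with Q = (32, 1) for the leading 1-bit.
double: tangent at (32, 1): λ = (3·32² + 15)/(2·1) ≡ 34/2. 2⁻¹ ≡ 22 (mod 43), so λ ≡ 34·22 ≡ 17.
  x = λ² - 32 - 32 = 289 - 64 ≡ 10; y = λ·(32 - 10) - 1 ≡ 29. → (10, 29)
add Q: (10, 29) + (32, 1). λ = (1 - 29)/(32 - 10) ≡ 15/22 mod 43. 22⁻¹ ≡ 2 (mod 43), so λ ≡ 30.
  x = λ² - 10 - 32 = 900 - 42 ≡ 41; y = λ·(10 - 41) - 29 ≡ 30. → (41, 30)
double: tangent at (41, 30): λ = (3·41² + 15)/(2·30) ≡ 27/17. 17⁻¹ ≡ 38 (mod 43) since 17·38 = 646 ≡ 1, so λ ≡ 27·38 ≡ 37.
  x = λ² - 41 - 41 = 1369 - 82 ≡ 40; y = λ·(41 - 40) - 30 ≡ 7. → (40, 7)
add Q: (40, 7) + (32, 1). λ = (1 - 7)/(32 - 40) ≡ 37/35 mod 43. 35⁻¹ ≡ 16 (mod 43), so λ ≡ 33.
  x = λ² - 40 - 32 = 1089 - 72 ≡ 28; y = λ·(40 - 28) - 7 ≡ 2. → (28, 2)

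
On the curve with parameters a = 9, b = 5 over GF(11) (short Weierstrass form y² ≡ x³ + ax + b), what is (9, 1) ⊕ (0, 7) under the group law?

(0, 4)

(9, 1) + (0, 7). λ = (7 - 1)/(0 - 9) ≡ 6/2 mod 11. 2⁻¹ ≡ 6 (mod 11), so λ ≡ 3.
  x = λ² - 9 - 0 = 9 - 9 ≡ 0; y = λ·(9 - 0) - 1 ≡ 4. → (0, 4)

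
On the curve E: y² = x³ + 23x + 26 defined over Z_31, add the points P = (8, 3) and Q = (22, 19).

(8, 28)

(8, 3) + (22, 19). λ = (19 - 3)/(22 - 8) ≡ 16/14 mod 31. 14⁻¹ ≡ 20 (mod 31), so λ ≡ 10.
  x = λ² - 8 - 22 = 100 - 30 ≡ 8; y = λ·(8 - 8) - 3 ≡ 28. → (8, 28)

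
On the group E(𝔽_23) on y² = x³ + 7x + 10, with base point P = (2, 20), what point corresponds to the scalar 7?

(5, 3)

Double-and-add on 7 = (111)₂. Start with P = (2, 20) for the leading 1-bit.
double: tangent at (2, 20): λ = (3·2² + 7)/(2·20) ≡ 19/17. 17⁻¹ ≡ 19 (mod 23) since 17·19 = 323 ≡ 1, so λ ≡ 19·19 ≡ 16.
  x = λ² - 2 - 2 = 256 - 4 ≡ 22; y = λ·(2 - 22) - 20 ≡ 5. → (22, 5)
add P: (22, 5) + (2, 20). λ = (20 - 5)/(2 - 22) ≡ 15/3 mod 23. 3⁻¹ ≡ 8 (mod 23) since 3·8 = 24 ≡ 1, so λ ≡ 5.
  x = λ² - 22 - 2 = 25 - 24 ≡ 1; y = λ·(22 - 1) - 5 ≡ 8. → (1, 8)
double: tangent at (1, 8): λ = (3·1² + 7)/(2·8) ≡ 10/16. 16⁻¹ ≡ 13 (mod 23), so λ ≡ 10·13 ≡ 15.
  x = λ² - 1 - 1 = 225 - 2 ≡ 16; y = λ·(1 - 16) - 8 ≡ 20. → (16, 20)
add P: (16, 20) + (2, 20). λ = (20 - 20)/(2 - 16) ≡ 0/9 mod 23. 9⁻¹ ≡ 18 (mod 23), so λ ≡ 0.
  x = λ² - 16 - 2 = 0 - 18 ≡ 5; y = λ·(16 - 5) - 20 ≡ 3. → (5, 3)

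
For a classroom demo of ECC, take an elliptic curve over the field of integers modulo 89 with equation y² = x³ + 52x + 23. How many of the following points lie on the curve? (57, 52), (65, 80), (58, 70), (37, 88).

3

(57, 52): 52² ≡ 34, rhs ≡ 34 → on.
(65, 80): 80² ≡ 81, rhs ≡ 81 → on.
(58, 70): 70² ≡ 5, rhs ≡ 37 → off.
(37, 88): 88² ≡ 1, rhs ≡ 1 → on.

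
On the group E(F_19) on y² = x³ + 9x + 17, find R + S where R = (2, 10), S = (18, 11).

(2, 10) + (18, 11). λ = (11 - 10)/(18 - 2) ≡ 1/16 mod 19. 16⁻¹ ≡ 6 (mod 19), so λ ≡ 6.
  x = λ² - 2 - 18 = 36 - 20 ≡ 16; y = λ·(2 - 16) - 10 ≡ 1. → (16, 1)

(16, 1)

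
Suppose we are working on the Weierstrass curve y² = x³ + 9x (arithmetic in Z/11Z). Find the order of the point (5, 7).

6

2P: tangent at (5, 7): λ = (3·5² + 9)/(2·7) ≡ 7/3. 3⁻¹ ≡ 4 (mod 11), so λ ≡ 7·4 ≡ 6.
  x = λ² - 5 - 5 = 36 - 10 ≡ 4; y = λ·(5 - 4) - 7 ≡ 10. → (4, 10)
3P: (4, 10) + (5, 7). λ = (7 - 10)/(5 - 4) ≡ 8/1 mod 11. 1⁻¹ ≡ 1 (mod 11) since 1·1 = 1 ≡ 1, so λ ≡ 8.
  x = λ² - 4 - 5 = 64 - 9 ≡ 0; y = λ·(4 - 0) - 10 ≡ 0. → (0, 0)
4P: (0, 0) + (5, 7). λ = (7 - 0)/(5 - 0) ≡ 7/5 mod 11. 5⁻¹ ≡ 9 (mod 11), so λ ≡ 8.
  x = λ² - 0 - 5 = 64 - 5 ≡ 4; y = λ·(0 - 4) - 0 ≡ 1. → (4, 1)
5P: (4, 1) + (5, 7). λ = (7 - 1)/(5 - 4) ≡ 6/1 mod 11. 1⁻¹ ≡ 1 (mod 11), so λ ≡ 6.
  x = λ² - 4 - 5 = 36 - 9 ≡ 5; y = λ·(4 - 5) - 1 ≡ 4. → (5, 4)
6P: (5, 4) + (5, 7): same x and y₁ ≡ -y₂, so the sum is the point at infinity.
6P = the point at infinity, so the order is 6.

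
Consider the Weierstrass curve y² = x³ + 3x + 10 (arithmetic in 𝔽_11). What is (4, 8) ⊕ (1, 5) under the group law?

(7, 0)

(4, 8) + (1, 5). λ = (5 - 8)/(1 - 4) ≡ 8/8 mod 11. 8⁻¹ ≡ 7 (mod 11), so λ ≡ 1.
  x = λ² - 4 - 1 = 1 - 5 ≡ 7; y = λ·(4 - 7) - 8 ≡ 0. → (7, 0)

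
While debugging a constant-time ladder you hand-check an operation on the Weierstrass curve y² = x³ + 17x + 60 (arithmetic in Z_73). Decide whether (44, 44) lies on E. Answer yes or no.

no

y² = 44² ≡ 38; x³ + 17x + 60 = 85992 ≡ 71 (mod 73). 38 ≠ 71.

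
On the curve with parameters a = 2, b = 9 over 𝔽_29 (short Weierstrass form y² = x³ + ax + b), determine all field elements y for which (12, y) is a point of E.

x³ + 2x + 9 = 1761 ≡ 21 (mod 29).
21 is a non-residue mod 29; no y exists.

none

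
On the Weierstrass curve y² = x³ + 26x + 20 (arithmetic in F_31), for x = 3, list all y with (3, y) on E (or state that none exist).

x³ + 26x + 20 = 125 ≡ 1 (mod 31).
Square roots of 1 mod 31: 1 and 30 (since 1² = 1 ≡ 1).

1, 30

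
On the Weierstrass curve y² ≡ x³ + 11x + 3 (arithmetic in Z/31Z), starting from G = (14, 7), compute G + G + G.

(4, 24)

Repeated addition: build up to 3G.
2G: tangent at (14, 7): λ = (3·14² + 11)/(2·7) ≡ 10/14. 14⁻¹ ≡ 20 (mod 31), so λ ≡ 10·20 ≡ 14.
  x = λ² - 14 - 14 = 196 - 28 ≡ 13; y = λ·(14 - 13) - 7 ≡ 7. → (13, 7)
3G: (13, 7) + (14, 7). λ = (7 - 7)/(14 - 13) ≡ 0/1 mod 31. 1⁻¹ ≡ 1 (mod 31) since 1·1 = 1 ≡ 1, so λ ≡ 0.
  x = λ² - 13 - 14 = 0 - 27 ≡ 4; y = λ·(13 - 4) - 7 ≡ 24. → (4, 24)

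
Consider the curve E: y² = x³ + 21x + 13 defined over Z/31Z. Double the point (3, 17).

(2, 30)

tangent at (3, 17): λ = (3·3² + 21)/(2·17) ≡ 17/3. 3⁻¹ ≡ 21 (mod 31) since 3·21 = 63 ≡ 1, so λ ≡ 17·21 ≡ 16.
  x = λ² - 3 - 3 = 256 - 6 ≡ 2; y = λ·(3 - 2) - 17 ≡ 30. → (2, 30)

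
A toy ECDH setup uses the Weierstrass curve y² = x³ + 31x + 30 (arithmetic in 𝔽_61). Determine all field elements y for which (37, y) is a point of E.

x³ + 31x + 30 = 51830 ≡ 41 (mod 61).
Square roots of 41 mod 61: 23 and 38 (since 23² = 529 ≡ 41).

23, 38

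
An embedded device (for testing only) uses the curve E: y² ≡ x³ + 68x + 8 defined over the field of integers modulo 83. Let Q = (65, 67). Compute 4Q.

(10, 32)

Double-and-add on 4 = (100)₂. Start with Q = (65, 67) for the leading 1-bit.
double: tangent at (65, 67): λ = (3·65² + 68)/(2·67) ≡ 44/51. 51⁻¹ ≡ 70 (mod 83), so λ ≡ 44·70 ≡ 9.
  x = λ² - 65 - 65 = 81 - 130 ≡ 34; y = λ·(65 - 34) - 67 ≡ 46. → (34, 46)
double: tangent at (34, 46): λ = (3·34² + 68)/(2·46) ≡ 50/9. 9⁻¹ ≡ 37 (mod 83) since 9·37 = 333 ≡ 1, so λ ≡ 50·37 ≡ 24.
  x = λ² - 34 - 34 = 576 - 68 ≡ 10; y = λ·(34 - 10) - 46 ≡ 32. → (10, 32)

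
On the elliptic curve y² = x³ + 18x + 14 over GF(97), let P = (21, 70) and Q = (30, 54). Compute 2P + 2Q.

First 2P:
Repeated addition: build up to 2P.
2P: tangent at (21, 70): λ = (3·21² + 18)/(2·70) ≡ 80/43. 43⁻¹ ≡ 88 (mod 97) since 43·88 = 3784 ≡ 1, so λ ≡ 80·88 ≡ 56.
  x = λ² - 21 - 21 = 3136 - 42 ≡ 87; y = λ·(21 - 87) - 70 ≡ 17. → (87, 17)
2P = (87, 17).
Next 2Q:
Repeated addition: build up to 2Q.
2Q: tangent at (30, 54): λ = (3·30² + 18)/(2·54) ≡ 2/11. 11⁻¹ ≡ 53 (mod 97), so λ ≡ 2·53 ≡ 9.
  x = λ² - 30 - 30 = 81 - 60 ≡ 21; y = λ·(30 - 21) - 54 ≡ 27. → (21, 27)
2Q = (21, 27).
Finally 2P + 2Q:
(87, 17) + (21, 27). λ = (27 - 17)/(21 - 87) ≡ 10/31 mod 97. 31⁻¹ ≡ 72 (mod 97) since 31·72 = 2232 ≡ 1, so λ ≡ 41.
  x = λ² - 87 - 21 = 1681 - 108 ≡ 21; y = λ·(87 - 21) - 17 ≡ 70. → (21, 70)

(21, 70)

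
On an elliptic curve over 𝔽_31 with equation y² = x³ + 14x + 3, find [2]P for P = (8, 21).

tangent at (8, 21): λ = (3·8² + 14)/(2·21) ≡ 20/11. 11⁻¹ ≡ 17 (mod 31) since 11·17 = 187 ≡ 1, so λ ≡ 20·17 ≡ 30.
  x = λ² - 8 - 8 = 900 - 16 ≡ 16; y = λ·(8 - 16) - 21 ≡ 18. → (16, 18)

(16, 18)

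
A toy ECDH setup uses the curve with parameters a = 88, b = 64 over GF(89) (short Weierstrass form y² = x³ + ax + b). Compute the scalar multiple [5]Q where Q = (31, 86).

(18, 87)

Repeated addition: build up to 5Q.
2Q: tangent at (31, 86): λ = (3·31² + 88)/(2·86) ≡ 34/83. 83⁻¹ ≡ 74 (mod 89) since 83·74 = 6142 ≡ 1, so λ ≡ 34·74 ≡ 24.
  x = λ² - 31 - 31 = 576 - 62 ≡ 69; y = λ·(31 - 69) - 86 ≡ 70. → (69, 70)
3Q: (69, 70) + (31, 86). λ = (86 - 70)/(31 - 69) ≡ 16/51 mod 89. 51⁻¹ ≡ 7 (mod 89) since 51·7 = 357 ≡ 1, so λ ≡ 23.
  x = λ² - 69 - 31 = 529 - 100 ≡ 73; y = λ·(69 - 73) - 70 ≡ 16. → (73, 16)
4Q: (73, 16) + (31, 86). λ = (86 - 16)/(31 - 73) ≡ 70/47 mod 89. 47⁻¹ ≡ 36 (mod 89) since 47·36 = 1692 ≡ 1, so λ ≡ 28.
  x = λ² - 73 - 31 = 784 - 104 ≡ 57; y = λ·(73 - 57) - 16 ≡ 76. → (57, 76)
5Q: (57, 76) + (31, 86). λ = (86 - 76)/(31 - 57) ≡ 10/63 mod 89. 63⁻¹ ≡ 65 (mod 89), so λ ≡ 27.
  x = λ² - 57 - 31 = 729 - 88 ≡ 18; y = λ·(57 - 18) - 76 ≡ 87. → (18, 87)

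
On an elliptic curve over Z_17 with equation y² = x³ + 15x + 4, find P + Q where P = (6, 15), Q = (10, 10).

(6, 15) + (10, 10). λ = (10 - 15)/(10 - 6) ≡ 12/4 mod 17. 4⁻¹ ≡ 13 (mod 17), so λ ≡ 3.
  x = λ² - 6 - 10 = 9 - 16 ≡ 10; y = λ·(6 - 10) - 15 ≡ 7. → (10, 7)

(10, 7)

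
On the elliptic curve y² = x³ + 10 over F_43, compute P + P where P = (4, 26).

(30, 36)

tangent at (4, 26): λ = (3·4² + 0)/(2·26) ≡ 5/9. 9⁻¹ ≡ 24 (mod 43), so λ ≡ 5·24 ≡ 34.
  x = λ² - 4 - 4 = 1156 - 8 ≡ 30; y = λ·(4 - 30) - 26 ≡ 36. → (30, 36)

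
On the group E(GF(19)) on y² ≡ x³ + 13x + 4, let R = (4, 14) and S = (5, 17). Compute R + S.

(4, 14) + (5, 17). λ = (17 - 14)/(5 - 4) ≡ 3/1 mod 19. 1⁻¹ ≡ 1 (mod 19), so λ ≡ 3.
  x = λ² - 4 - 5 = 9 - 9 ≡ 0; y = λ·(4 - 0) - 14 ≡ 17. → (0, 17)

(0, 17)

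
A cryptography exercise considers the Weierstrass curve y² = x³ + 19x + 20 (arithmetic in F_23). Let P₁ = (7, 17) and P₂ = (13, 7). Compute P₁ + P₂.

(7, 17) + (13, 7). λ = (7 - 17)/(13 - 7) ≡ 13/6 mod 23. 6⁻¹ ≡ 4 (mod 23) since 6·4 = 24 ≡ 1, so λ ≡ 6.
  x = λ² - 7 - 13 = 36 - 20 ≡ 16; y = λ·(7 - 16) - 17 ≡ 21. → (16, 21)

(16, 21)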